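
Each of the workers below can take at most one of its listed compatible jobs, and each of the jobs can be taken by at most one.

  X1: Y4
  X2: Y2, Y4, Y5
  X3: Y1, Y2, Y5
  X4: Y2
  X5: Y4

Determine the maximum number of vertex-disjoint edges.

4

Unit-capacity flow: source→left, listed edges, right→sink; max matching = max flow.
Augmenting path X1→Y4 (+1); matched 1.
Augmenting path X2→Y2 (+1); matched 2.
Augmenting path X3→Y1 (+1); matched 3.
Augmenting path X4→Y2→X2→Y5 (+1); matched 4.
No augmenting path remains; maximum matching = 4.
König certificate: {X2, X3, X4, Y4} is a vertex cover of size 4 (every listed pair touches it), so no matching can be larger.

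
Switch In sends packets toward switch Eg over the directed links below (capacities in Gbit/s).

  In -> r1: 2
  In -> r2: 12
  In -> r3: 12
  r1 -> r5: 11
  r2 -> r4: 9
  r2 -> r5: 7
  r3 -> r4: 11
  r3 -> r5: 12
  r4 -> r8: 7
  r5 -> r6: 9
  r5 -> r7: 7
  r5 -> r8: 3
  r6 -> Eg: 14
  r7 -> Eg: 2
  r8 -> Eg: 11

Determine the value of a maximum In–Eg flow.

21

Augment In→r1→r5→r6→Eg: bottleneck 2, flow now 2.
Augment In→r2→r4→r8→Eg: bottleneck 7, flow now 9.
Augment In→r2→r5→r6→Eg: bottleneck 5, flow now 14.
Augment In→r3→r5→r6→Eg: bottleneck 2, flow now 16.
Augment In→r3→r5→r7→Eg: bottleneck 2, flow now 18.
Augment In→r3→r5→r8→Eg: bottleneck 3, flow now 21.
No augmenting path remains; maximum flow = 21.
In the residual graph, reachable from In: {In, r1, r2, r3, r4, r5, r7}.
Min-cut edges: r4→r8 (7), r5→r6 (9), r5→r8 (3), r7→Eg (2); capacity 7 + 9 + 3 + 2 = 21.
This cut is saturated, so no flow can exceed 21.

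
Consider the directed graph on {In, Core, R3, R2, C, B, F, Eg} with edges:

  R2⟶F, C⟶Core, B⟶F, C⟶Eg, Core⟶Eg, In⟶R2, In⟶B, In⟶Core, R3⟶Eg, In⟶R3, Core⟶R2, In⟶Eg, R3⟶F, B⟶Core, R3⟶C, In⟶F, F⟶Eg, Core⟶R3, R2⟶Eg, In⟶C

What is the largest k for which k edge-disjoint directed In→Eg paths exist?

Assign every edge capacity 1; by Menger, the answer equals the max flow.
Path In→Eg (+1); total 1.
Path In→Core→Eg (+1); total 2.
Path In→R3→Eg (+1); total 3.
Path In→R2→Eg (+1); total 4.
Path In→C→Eg (+1); total 5.
Path In→F→Eg (+1); total 6.
No residual In→Eg path; max flow = 6.
Certifying cut of size 6: {C→Eg, Core→Eg, F→Eg, In→Eg, R2→Eg, R3→Eg}.

6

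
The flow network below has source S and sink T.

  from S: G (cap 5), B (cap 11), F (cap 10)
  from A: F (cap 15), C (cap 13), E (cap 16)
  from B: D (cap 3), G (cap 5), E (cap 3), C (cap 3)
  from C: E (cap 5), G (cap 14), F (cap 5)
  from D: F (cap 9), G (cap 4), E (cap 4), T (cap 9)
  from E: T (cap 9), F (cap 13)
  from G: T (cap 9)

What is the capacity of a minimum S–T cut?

16

Augment S→G→T: bottleneck 5, flow now 5.
Augment S→B→D→T: bottleneck 3, flow now 8.
Augment S→B→E→T: bottleneck 3, flow now 11.
Augment S→B→G→T: bottleneck 4, flow now 15.
Augment S→B→C→E→T: bottleneck 1, flow now 16.
No augmenting path remains; maximum flow = 16.
By max-flow min-cut, the minimum cut capacity equals the max flow.
In the residual graph, reachable from S: {S, F}.
Min-cut edges: S→B (11), S→G (5); capacity 11 + 5 = 16.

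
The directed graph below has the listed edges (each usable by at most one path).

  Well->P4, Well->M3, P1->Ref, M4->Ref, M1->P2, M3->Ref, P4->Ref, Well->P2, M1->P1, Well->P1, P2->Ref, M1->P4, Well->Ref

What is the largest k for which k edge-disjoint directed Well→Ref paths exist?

Assign every edge capacity 1; by Menger, the answer equals the max flow.
Path Well→Ref (+1); total 1.
Path Well→P4→Ref (+1); total 2.
Path Well→P1→Ref (+1); total 3.
Path Well→P2→Ref (+1); total 4.
Path Well→M3→Ref (+1); total 5.
No residual Well→Ref path; max flow = 5.
Certifying cut of size 5: {Well→M3, Well→P1, Well→P2, Well→P4, Well→Ref}.

5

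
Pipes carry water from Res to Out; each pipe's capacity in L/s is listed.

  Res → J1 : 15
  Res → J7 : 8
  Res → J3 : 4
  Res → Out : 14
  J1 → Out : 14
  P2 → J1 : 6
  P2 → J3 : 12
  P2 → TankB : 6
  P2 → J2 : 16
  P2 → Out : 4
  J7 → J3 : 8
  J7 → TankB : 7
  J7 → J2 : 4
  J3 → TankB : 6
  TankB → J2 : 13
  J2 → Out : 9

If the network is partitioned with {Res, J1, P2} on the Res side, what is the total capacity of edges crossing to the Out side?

Edges leaving {Res, J1, P2}: Res→J7 (8), Res→J3 (4), Res→Out (14), J1→Out (14), P2→J3 (12), P2→TankB (6), P2→J2 (16), P2→Out (4).
Cut capacity = 8 + 4 + 14 + 14 + 12 + 6 + 16 + 4 = 78.

78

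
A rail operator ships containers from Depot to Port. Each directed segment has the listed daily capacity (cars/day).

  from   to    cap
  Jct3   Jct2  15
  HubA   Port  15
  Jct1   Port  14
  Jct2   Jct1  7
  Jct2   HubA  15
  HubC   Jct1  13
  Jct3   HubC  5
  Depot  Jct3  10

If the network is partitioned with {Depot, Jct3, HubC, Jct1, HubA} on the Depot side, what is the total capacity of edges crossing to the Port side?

Edges leaving {Depot, Jct3, HubC, Jct1, HubA}: Jct3→Jct2 (15), Jct1→Port (14), HubA→Port (15).
Cut capacity = 15 + 14 + 15 = 44.

44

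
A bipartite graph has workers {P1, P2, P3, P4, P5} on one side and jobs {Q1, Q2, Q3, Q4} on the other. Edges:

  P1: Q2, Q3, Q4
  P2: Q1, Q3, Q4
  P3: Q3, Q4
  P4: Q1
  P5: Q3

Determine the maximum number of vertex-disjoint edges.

Unit-capacity flow: source→left, listed edges, right→sink; max matching = max flow.
Augmenting path P1→Q2 (+1); matched 1.
Augmenting path P2→Q1 (+1); matched 2.
Augmenting path P3→Q3 (+1); matched 3.
Augmenting path P4→Q1→P2→Q4 (+1); matched 4.
No augmenting path remains; maximum matching = 4.
König certificate: {P1, Q1, Q3, Q4} is a vertex cover of size 4 (every listed pair touches it), so no matching can be larger.

4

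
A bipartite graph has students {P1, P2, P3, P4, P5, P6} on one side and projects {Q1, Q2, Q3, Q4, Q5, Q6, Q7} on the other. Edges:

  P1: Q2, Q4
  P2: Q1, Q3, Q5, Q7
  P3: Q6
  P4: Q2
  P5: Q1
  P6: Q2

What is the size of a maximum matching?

Unit-capacity flow: source→left, listed edges, right→sink; max matching = max flow.
Augmenting path P1→Q2 (+1); matched 1.
Augmenting path P2→Q1 (+1); matched 2.
Augmenting path P3→Q6 (+1); matched 3.
Augmenting path P4→Q2→P1→Q4 (+1); matched 4.
Augmenting path P5→Q1→P2→Q3 (+1); matched 5.
No augmenting path remains; maximum matching = 5.
König certificate: {P1, P2, P3, P5, Q2} is a vertex cover of size 5 (every listed pair touches it), so no matching can be larger.

5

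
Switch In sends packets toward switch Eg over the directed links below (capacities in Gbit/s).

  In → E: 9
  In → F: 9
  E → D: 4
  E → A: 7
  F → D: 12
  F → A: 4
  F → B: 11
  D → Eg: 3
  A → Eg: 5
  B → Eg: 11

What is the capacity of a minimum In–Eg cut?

17

Augment In→E→D→Eg: bottleneck 3, flow now 3.
Augment In→E→A→Eg: bottleneck 5, flow now 8.
Augment In→F→B→Eg: bottleneck 9, flow now 17.
No augmenting path remains; maximum flow = 17.
By max-flow min-cut, the minimum cut capacity equals the max flow.
In the residual graph, reachable from In: {In, E, D, A}.
Min-cut edges: In→F (9), D→Eg (3), A→Eg (5); capacity 9 + 3 + 5 = 17.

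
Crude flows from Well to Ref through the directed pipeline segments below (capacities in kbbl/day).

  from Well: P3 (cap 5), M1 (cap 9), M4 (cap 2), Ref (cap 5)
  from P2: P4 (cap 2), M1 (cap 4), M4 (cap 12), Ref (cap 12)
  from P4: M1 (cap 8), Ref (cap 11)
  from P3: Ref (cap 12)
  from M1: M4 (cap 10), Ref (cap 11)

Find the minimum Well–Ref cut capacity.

19

Augment Well→Ref: bottleneck 5, flow now 5.
Augment Well→P3→Ref: bottleneck 5, flow now 10.
Augment Well→M1→Ref: bottleneck 9, flow now 19.
No augmenting path remains; maximum flow = 19.
By max-flow min-cut, the minimum cut capacity equals the max flow.
In the residual graph, reachable from Well: {Well, M4}.
Min-cut edges: Well→P3 (5), Well→M1 (9), Well→Ref (5); capacity 5 + 9 + 5 = 19.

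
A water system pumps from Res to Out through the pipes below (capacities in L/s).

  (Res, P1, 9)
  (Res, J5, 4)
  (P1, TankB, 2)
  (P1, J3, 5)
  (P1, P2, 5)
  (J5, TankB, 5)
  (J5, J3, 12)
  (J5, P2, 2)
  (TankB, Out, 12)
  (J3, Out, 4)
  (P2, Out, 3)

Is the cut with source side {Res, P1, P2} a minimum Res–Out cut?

Given cut capacity: 4 + 2 + 5 + 3 = 14.
Augment Res→P1→TankB→Out: bottleneck 2, flow now 2.
Augment Res→P1→J3→Out: bottleneck 4, flow now 6.
Augment Res→P1→P2→Out: bottleneck 3, flow now 9.
Augment Res→J5→TankB→Out: bottleneck 4, flow now 13.
No augmenting path remains; maximum flow = 13.
In the residual graph, reachable from Res: {Res}.
Min-cut edges: Res→P1 (9), Res→J5 (4); capacity 9 + 4 = 13.
Cut capacity 14 exceeds the max flow 13, so it is not minimum.

No — its capacity is 14, but the minimum cut has capacity 13.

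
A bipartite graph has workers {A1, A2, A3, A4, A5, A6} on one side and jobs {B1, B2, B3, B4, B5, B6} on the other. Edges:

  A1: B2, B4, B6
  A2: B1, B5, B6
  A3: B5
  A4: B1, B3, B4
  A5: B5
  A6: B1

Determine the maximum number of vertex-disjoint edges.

Unit-capacity flow: source→left, listed edges, right→sink; max matching = max flow.
Augmenting path A1→B2 (+1); matched 1.
Augmenting path A2→B1 (+1); matched 2.
Augmenting path A3→B5 (+1); matched 3.
Augmenting path A4→B3 (+1); matched 4.
Augmenting path A6→B1→A2→B6 (+1); matched 5.
No augmenting path remains; maximum matching = 5.
König certificate: {A1, A2, A4, A6, B5} is a vertex cover of size 5 (every listed pair touches it), so no matching can be larger.

5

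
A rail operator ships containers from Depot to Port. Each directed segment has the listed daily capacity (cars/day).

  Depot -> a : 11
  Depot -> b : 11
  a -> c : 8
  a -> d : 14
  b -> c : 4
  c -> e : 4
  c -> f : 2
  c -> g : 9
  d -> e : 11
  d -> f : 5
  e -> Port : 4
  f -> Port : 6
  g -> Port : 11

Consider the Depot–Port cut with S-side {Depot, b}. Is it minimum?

Yes — it is a minimum cut (capacity 15).

Given cut capacity: 11 + 4 = 15.
Augment Depot→a→c→e→Port: bottleneck 4, flow now 4.
Augment Depot→a→c→f→Port: bottleneck 2, flow now 6.
Augment Depot→a→c→g→Port: bottleneck 2, flow now 8.
Augment Depot→a→d→f→Port: bottleneck 3, flow now 11.
Augment Depot→b→c→g→Port: bottleneck 4, flow now 15.
No augmenting path remains; maximum flow = 15.
Cut capacity 15 equals the max flow, so it is a minimum cut.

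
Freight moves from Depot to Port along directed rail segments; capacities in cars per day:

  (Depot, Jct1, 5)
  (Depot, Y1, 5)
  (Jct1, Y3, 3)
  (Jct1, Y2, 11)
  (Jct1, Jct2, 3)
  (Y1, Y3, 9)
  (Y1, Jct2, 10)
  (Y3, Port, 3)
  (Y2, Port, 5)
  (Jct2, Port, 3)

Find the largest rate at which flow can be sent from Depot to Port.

Augment Depot→Jct1→Y3→Port: bottleneck 3, flow now 3.
Augment Depot→Jct1→Y2→Port: bottleneck 2, flow now 5.
Augment Depot→Y1→Jct2→Port: bottleneck 3, flow now 8.
Augment Depot→Y1→Y3→Jct1→Y2→Port: bottleneck 2, flow now 10. (uses reverse residual edge)
No augmenting path remains; maximum flow = 10.
In the residual graph, reachable from Depot: {Depot}.
Min-cut edges: Depot→Jct1 (5), Depot→Y1 (5); capacity 5 + 5 = 10.
This cut is saturated, so no flow can exceed 10.

10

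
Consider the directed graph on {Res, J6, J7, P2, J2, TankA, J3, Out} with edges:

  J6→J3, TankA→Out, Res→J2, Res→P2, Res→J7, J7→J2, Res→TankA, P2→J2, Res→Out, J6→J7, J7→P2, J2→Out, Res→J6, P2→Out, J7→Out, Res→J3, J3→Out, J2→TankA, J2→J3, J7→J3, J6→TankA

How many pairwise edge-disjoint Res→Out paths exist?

Assign every edge capacity 1; by Menger, the answer equals the max flow.
Path Res→Out (+1); total 1.
Path Res→J7→Out (+1); total 2.
Path Res→P2→Out (+1); total 3.
Path Res→J2→Out (+1); total 4.
Path Res→TankA→Out (+1); total 5.
Path Res→J3→Out (+1); total 6.
No residual Res→Out path; max flow = 6.
Certifying cut of size 6: {J2→Out, J3→Out, J7→Out, P2→Out, Res→Out, TankA→Out}.

6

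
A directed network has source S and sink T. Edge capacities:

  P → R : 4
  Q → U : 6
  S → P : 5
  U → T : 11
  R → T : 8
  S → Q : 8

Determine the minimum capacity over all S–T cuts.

10

Augment S→P→R→T: bottleneck 4, flow now 4.
Augment S→Q→U→T: bottleneck 6, flow now 10.
No augmenting path remains; maximum flow = 10.
By max-flow min-cut, the minimum cut capacity equals the max flow.
In the residual graph, reachable from S: {S, P, Q}.
Min-cut edges: P→R (4), Q→U (6); capacity 4 + 6 = 10.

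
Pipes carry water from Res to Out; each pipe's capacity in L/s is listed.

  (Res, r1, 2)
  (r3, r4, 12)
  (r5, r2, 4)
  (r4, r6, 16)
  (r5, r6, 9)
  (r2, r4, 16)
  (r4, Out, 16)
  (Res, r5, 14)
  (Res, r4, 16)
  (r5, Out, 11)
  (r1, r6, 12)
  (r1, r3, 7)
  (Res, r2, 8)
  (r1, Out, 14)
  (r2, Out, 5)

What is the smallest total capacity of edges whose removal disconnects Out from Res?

Augment Res→r1→Out: bottleneck 2, flow now 2.
Augment Res→r2→Out: bottleneck 5, flow now 7.
Augment Res→r4→Out: bottleneck 16, flow now 23.
Augment Res→r5→Out: bottleneck 11, flow now 34.
No augmenting path remains; maximum flow = 34.
By max-flow min-cut, the minimum cut capacity equals the max flow.
In the residual graph, reachable from Res: {Res, r2, r4, r5, r6}.
Min-cut edges: Res→r1 (2), r2→Out (5), r4→Out (16), r5→Out (11); capacity 2 + 5 + 16 + 11 = 34.

34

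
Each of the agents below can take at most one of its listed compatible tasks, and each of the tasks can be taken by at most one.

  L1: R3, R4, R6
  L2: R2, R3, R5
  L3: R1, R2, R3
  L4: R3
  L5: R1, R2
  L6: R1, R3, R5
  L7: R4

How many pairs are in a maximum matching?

Unit-capacity flow: source→left, listed edges, right→sink; max matching = max flow.
Augmenting path L1→R3 (+1); matched 1.
Augmenting path L2→R2 (+1); matched 2.
Augmenting path L3→R1 (+1); matched 3.
Augmenting path L6→R5 (+1); matched 4.
Augmenting path L7→R4 (+1); matched 5.
Augmenting path L4→R3→L1→R6 (+1); matched 6.
No augmenting path remains; maximum matching = 6.
König certificate: {L1, L7, R1, R2, R3, R5} is a vertex cover of size 6 (every listed pair touches it), so no matching can be larger.

6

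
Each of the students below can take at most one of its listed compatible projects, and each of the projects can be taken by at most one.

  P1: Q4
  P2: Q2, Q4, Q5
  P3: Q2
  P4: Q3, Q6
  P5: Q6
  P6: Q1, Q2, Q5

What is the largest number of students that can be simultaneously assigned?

6

Unit-capacity flow: source→left, listed edges, right→sink; max matching = max flow.
Augmenting path P1→Q4 (+1); matched 1.
Augmenting path P2→Q2 (+1); matched 2.
Augmenting path P4→Q3 (+1); matched 3.
Augmenting path P5→Q6 (+1); matched 4.
Augmenting path P6→Q1 (+1); matched 5.
Augmenting path P3→Q2→P2→Q5 (+1); matched 6.
No augmenting path remains; maximum matching = 6.
König certificate: {P1, P2, P3, P4, P5, P6} is a vertex cover of size 6 (every listed pair touches it), so no matching can be larger.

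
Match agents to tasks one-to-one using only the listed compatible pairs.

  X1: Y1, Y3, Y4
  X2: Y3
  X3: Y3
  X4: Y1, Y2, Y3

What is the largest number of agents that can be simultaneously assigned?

3

Unit-capacity flow: source→left, listed edges, right→sink; max matching = max flow.
Augmenting path X1→Y1 (+1); matched 1.
Augmenting path X2→Y3 (+1); matched 2.
Augmenting path X4→Y2 (+1); matched 3.
No augmenting path remains; maximum matching = 3.
König certificate: {X1, X4, Y3} is a vertex cover of size 3 (every listed pair touches it), so no matching can be larger.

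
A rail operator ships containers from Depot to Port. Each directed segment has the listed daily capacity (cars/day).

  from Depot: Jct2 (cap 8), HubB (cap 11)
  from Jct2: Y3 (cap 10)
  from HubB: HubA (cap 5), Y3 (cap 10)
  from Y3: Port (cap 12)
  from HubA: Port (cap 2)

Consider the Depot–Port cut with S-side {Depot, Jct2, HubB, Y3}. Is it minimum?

Given cut capacity: 5 + 12 = 17.
Augment Depot→Jct2→Y3→Port: bottleneck 8, flow now 8.
Augment Depot→HubB→Y3→Port: bottleneck 4, flow now 12.
Augment Depot→HubB→HubA→Port: bottleneck 2, flow now 14.
No augmenting path remains; maximum flow = 14.
In the residual graph, reachable from Depot: {Depot, Jct2, HubB, Y3, HubA}.
Min-cut edges: Y3→Port (12), HubA→Port (2); capacity 12 + 2 = 14.
Cut capacity 17 exceeds the max flow 14, so it is not minimum.

No — its capacity is 17, but the minimum cut has capacity 14.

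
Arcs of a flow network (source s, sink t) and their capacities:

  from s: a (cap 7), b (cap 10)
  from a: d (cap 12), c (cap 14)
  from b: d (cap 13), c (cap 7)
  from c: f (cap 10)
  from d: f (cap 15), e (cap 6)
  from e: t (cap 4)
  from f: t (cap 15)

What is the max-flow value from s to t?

Augment s→a→c→f→t: bottleneck 7, flow now 7.
Augment s→b→c→f→t: bottleneck 3, flow now 10.
Augment s→b→d→e→t: bottleneck 4, flow now 14.
Augment s→b→d→f→t: bottleneck 3, flow now 17.
No augmenting path remains; maximum flow = 17.
In the residual graph, reachable from s: {s}.
Min-cut edges: s→a (7), s→b (10); capacity 7 + 10 = 17.
This cut is saturated, so no flow can exceed 17.

17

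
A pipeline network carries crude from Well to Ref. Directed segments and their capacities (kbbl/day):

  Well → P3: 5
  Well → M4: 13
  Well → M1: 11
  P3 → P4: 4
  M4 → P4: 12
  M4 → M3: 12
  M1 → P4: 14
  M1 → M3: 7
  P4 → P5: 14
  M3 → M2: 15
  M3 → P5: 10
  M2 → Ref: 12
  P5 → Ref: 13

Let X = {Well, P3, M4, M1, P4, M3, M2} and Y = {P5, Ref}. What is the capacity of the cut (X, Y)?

Edges leaving {Well, P3, M4, M1, P4, M3, M2}: P4→P5 (14), M3→P5 (10), M2→Ref (12).
Cut capacity = 14 + 10 + 12 = 36.

36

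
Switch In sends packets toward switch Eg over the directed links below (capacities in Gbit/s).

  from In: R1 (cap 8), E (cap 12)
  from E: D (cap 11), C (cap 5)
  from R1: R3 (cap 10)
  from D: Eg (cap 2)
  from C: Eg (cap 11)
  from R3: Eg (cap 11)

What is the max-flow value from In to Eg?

Augment In→E→D→Eg: bottleneck 2, flow now 2.
Augment In→E→C→Eg: bottleneck 5, flow now 7.
Augment In→R1→R3→Eg: bottleneck 8, flow now 15.
No augmenting path remains; maximum flow = 15.
In the residual graph, reachable from In: {In, E, D}.
Min-cut edges: In→R1 (8), E→C (5), D→Eg (2); capacity 8 + 5 + 2 = 15.
This cut is saturated, so no flow can exceed 15.

15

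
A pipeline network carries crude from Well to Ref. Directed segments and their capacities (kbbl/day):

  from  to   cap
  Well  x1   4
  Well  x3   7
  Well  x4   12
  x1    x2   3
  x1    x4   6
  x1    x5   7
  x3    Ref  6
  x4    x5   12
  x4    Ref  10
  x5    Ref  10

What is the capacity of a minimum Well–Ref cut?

22

Augment Well→x3→Ref: bottleneck 6, flow now 6.
Augment Well→x4→Ref: bottleneck 10, flow now 16.
Augment Well→x1→x5→Ref: bottleneck 4, flow now 20.
Augment Well→x4→x5→Ref: bottleneck 2, flow now 22.
No augmenting path remains; maximum flow = 22.
By max-flow min-cut, the minimum cut capacity equals the max flow.
In the residual graph, reachable from Well: {Well, x3}.
Min-cut edges: Well→x1 (4), Well→x4 (12), x3→Ref (6); capacity 4 + 12 + 6 = 22.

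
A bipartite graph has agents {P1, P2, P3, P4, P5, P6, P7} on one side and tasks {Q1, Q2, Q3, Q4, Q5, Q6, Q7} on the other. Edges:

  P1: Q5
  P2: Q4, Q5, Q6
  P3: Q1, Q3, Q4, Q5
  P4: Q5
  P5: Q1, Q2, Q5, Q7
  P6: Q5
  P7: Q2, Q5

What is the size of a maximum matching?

Unit-capacity flow: source→left, listed edges, right→sink; max matching = max flow.
Augmenting path P1→Q5 (+1); matched 1.
Augmenting path P2→Q4 (+1); matched 2.
Augmenting path P3→Q1 (+1); matched 3.
Augmenting path P5→Q2 (+1); matched 4.
Augmenting path P7→Q2→P5→Q7 (+1); matched 5.
No augmenting path remains; maximum matching = 5.
König certificate: {P2, P3, P5, P7, Q5} is a vertex cover of size 5 (every listed pair touches it), so no matching can be larger.

5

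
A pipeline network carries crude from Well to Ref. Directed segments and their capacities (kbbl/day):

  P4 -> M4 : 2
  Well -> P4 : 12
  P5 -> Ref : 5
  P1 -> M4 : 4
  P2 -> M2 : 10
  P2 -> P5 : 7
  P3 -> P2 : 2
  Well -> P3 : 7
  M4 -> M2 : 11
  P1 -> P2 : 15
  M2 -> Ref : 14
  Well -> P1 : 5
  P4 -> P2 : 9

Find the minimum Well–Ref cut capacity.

Augment Well→P4→M4→M2→Ref: bottleneck 2, flow now 2.
Augment Well→P4→P2→M2→Ref: bottleneck 9, flow now 11.
Augment Well→P1→M4→M2→Ref: bottleneck 3, flow now 14.
Augment Well→P1→P2→P5→Ref: bottleneck 2, flow now 16.
Augment Well→P3→P2→P5→Ref: bottleneck 2, flow now 18.
No augmenting path remains; maximum flow = 18.
By max-flow min-cut, the minimum cut capacity equals the max flow.
In the residual graph, reachable from Well: {Well, P4, P3}.
Min-cut edges: Well→P1 (5), P4→M4 (2), P4→P2 (9), P3→P2 (2); capacity 5 + 2 + 9 + 2 = 18.

18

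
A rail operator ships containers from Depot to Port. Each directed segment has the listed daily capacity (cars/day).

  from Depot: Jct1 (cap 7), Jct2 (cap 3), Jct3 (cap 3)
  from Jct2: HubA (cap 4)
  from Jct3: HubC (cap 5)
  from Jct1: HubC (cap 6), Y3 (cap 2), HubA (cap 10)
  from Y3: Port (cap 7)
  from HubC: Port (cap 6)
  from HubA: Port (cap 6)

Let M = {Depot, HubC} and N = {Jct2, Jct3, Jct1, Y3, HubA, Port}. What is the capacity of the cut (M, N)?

Edges leaving {Depot, HubC}: Depot→Jct2 (3), Depot→Jct3 (3), Depot→Jct1 (7), HubC→Port (6).
Cut capacity = 3 + 3 + 7 + 6 = 19.

19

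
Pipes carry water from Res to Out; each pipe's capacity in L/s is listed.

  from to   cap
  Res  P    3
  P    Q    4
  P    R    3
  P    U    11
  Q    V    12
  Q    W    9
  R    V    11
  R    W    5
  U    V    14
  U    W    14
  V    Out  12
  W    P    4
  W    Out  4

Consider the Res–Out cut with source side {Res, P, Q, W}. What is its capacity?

30

Edges leaving {Res, P, Q, W}: P→R (3), P→U (11), Q→V (12), W→Out (4).
Cut capacity = 3 + 11 + 12 + 4 = 30.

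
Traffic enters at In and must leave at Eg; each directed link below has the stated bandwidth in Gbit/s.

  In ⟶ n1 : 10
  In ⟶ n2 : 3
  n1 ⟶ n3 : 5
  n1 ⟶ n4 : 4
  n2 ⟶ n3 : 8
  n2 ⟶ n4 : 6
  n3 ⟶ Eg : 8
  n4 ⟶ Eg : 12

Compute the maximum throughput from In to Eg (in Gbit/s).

Augment In→n1→n3→Eg: bottleneck 5, flow now 5.
Augment In→n1→n4→Eg: bottleneck 4, flow now 9.
Augment In→n2→n3→Eg: bottleneck 3, flow now 12.
No augmenting path remains; maximum flow = 12.
In the residual graph, reachable from In: {In, n1}.
Min-cut edges: In→n2 (3), n1→n3 (5), n1→n4 (4); capacity 3 + 5 + 4 = 12.
This cut is saturated, so no flow can exceed 12.

12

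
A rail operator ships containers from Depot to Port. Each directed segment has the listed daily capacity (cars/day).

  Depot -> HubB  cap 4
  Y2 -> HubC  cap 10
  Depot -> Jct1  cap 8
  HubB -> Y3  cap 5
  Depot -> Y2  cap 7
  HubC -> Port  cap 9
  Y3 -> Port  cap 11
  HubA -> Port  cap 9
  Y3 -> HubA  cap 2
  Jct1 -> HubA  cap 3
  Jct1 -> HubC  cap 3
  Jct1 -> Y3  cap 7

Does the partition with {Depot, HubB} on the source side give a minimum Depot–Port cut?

No — its capacity is 20, but the minimum cut has capacity 19.

Given cut capacity: 7 + 8 + 5 = 20.
Augment Depot→Y2→HubC→Port: bottleneck 7, flow now 7.
Augment Depot→Jct1→HubA→Port: bottleneck 3, flow now 10.
Augment Depot→Jct1→Y3→Port: bottleneck 5, flow now 15.
Augment Depot→HubB→Y3→Port: bottleneck 4, flow now 19.
No augmenting path remains; maximum flow = 19.
In the residual graph, reachable from Depot: {Depot}.
Min-cut edges: Depot→Y2 (7), Depot→Jct1 (8), Depot→HubB (4); capacity 7 + 8 + 4 = 19.
Cut capacity 20 exceeds the max flow 19, so it is not minimum.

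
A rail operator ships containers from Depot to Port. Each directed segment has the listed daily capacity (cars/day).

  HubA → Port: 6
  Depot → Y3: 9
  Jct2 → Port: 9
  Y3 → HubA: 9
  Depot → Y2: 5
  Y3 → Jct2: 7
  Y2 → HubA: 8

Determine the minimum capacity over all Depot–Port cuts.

Augment Depot→Y2→HubA→Port: bottleneck 5, flow now 5.
Augment Depot→Y3→HubA→Port: bottleneck 1, flow now 6.
Augment Depot→Y3→Jct2→Port: bottleneck 7, flow now 13.
No augmenting path remains; maximum flow = 13.
By max-flow min-cut, the minimum cut capacity equals the max flow.
In the residual graph, reachable from Depot: {Depot, Y2, Y3, HubA}.
Min-cut edges: Y3→Jct2 (7), HubA→Port (6); capacity 7 + 6 = 13.

13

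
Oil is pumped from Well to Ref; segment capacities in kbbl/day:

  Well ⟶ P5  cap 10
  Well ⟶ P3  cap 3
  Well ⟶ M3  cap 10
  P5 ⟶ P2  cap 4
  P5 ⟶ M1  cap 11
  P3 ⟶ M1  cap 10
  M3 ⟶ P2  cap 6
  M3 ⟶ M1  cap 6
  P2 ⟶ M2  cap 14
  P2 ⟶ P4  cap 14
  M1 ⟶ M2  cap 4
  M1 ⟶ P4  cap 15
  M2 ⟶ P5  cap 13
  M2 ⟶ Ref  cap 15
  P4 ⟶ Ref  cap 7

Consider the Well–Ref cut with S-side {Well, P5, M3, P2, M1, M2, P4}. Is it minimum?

No — its capacity is 25, but the minimum cut has capacity 21.

Given cut capacity: 3 + 15 + 7 = 25.
Augment Well→P5→P2→M2→Ref: bottleneck 4, flow now 4.
Augment Well→P5→M1→M2→Ref: bottleneck 4, flow now 8.
Augment Well→P5→M1→P4→Ref: bottleneck 2, flow now 10.
Augment Well→P3→M1→P4→Ref: bottleneck 3, flow now 13.
Augment Well→M3→P2→M2→Ref: bottleneck 6, flow now 19.
Augment Well→M3→M1→P4→Ref: bottleneck 2, flow now 21.
No augmenting path remains; maximum flow = 21.
In the residual graph, reachable from Well: {Well, P5, P3, M3, M1, P4}.
Min-cut edges: P5→P2 (4), M3→P2 (6), M1→M2 (4), P4→Ref (7); capacity 4 + 6 + 4 + 7 = 21.
Cut capacity 25 exceeds the max flow 21, so it is not minimum.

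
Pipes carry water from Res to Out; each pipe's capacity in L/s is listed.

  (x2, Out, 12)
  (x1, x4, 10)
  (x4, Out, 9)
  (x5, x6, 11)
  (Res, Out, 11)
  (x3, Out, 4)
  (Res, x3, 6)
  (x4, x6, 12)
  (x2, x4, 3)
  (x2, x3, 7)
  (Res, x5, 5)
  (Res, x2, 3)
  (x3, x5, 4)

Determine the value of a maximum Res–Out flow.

Augment Res→Out: bottleneck 11, flow now 11.
Augment Res→x2→Out: bottleneck 3, flow now 14.
Augment Res→x3→Out: bottleneck 4, flow now 18.
No augmenting path remains; maximum flow = 18.
In the residual graph, reachable from Res: {Res, x3, x5, x6}.
Min-cut edges: Res→x2 (3), Res→Out (11), x3→Out (4); capacity 3 + 11 + 4 = 18.
This cut is saturated, so no flow can exceed 18.

18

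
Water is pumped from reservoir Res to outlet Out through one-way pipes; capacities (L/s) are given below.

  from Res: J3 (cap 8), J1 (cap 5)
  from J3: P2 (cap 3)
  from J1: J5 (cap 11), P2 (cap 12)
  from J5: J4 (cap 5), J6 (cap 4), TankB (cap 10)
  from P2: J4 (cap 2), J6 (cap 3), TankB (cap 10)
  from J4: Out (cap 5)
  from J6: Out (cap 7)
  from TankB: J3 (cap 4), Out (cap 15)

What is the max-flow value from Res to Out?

Augment Res→J3→P2→J4→Out: bottleneck 2, flow now 2.
Augment Res→J3→P2→J6→Out: bottleneck 1, flow now 3.
Augment Res→J1→J5→J4→Out: bottleneck 3, flow now 6.
Augment Res→J1→J5→J6→Out: bottleneck 2, flow now 8.
No augmenting path remains; maximum flow = 8.
In the residual graph, reachable from Res: {Res, J3}.
Min-cut edges: Res→J1 (5), J3→P2 (3); capacity 5 + 3 = 8.
This cut is saturated, so no flow can exceed 8.

8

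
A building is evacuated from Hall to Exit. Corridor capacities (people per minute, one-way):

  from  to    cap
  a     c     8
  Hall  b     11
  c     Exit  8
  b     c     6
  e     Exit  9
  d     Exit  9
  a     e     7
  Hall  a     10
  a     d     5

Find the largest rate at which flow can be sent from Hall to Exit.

Augment Hall→a→c→Exit: bottleneck 8, flow now 8.
Augment Hall→a→d→Exit: bottleneck 2, flow now 10.
Augment Hall→b→c→a→d→Exit: bottleneck 3, flow now 13. (uses reverse residual edge)
Augment Hall→b→c→a→e→Exit: bottleneck 3, flow now 16. (uses reverse residual edge)
No augmenting path remains; maximum flow = 16.
In the residual graph, reachable from Hall: {Hall, b}.
Min-cut edges: Hall→a (10), b→c (6); capacity 10 + 6 = 16.
This cut is saturated, so no flow can exceed 16.

16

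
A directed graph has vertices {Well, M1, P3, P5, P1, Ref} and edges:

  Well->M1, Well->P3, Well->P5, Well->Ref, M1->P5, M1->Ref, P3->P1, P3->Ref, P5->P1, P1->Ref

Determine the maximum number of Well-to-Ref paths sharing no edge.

4

Assign every edge capacity 1; by Menger, the answer equals the max flow.
Path Well→Ref (+1); total 1.
Path Well→M1→Ref (+1); total 2.
Path Well→P3→Ref (+1); total 3.
Path Well→P5→P1→Ref (+1); total 4.
No residual Well→Ref path; max flow = 4.
Certifying cut of size 4: {Well→M1, Well→P3, Well→P5, Well→Ref}.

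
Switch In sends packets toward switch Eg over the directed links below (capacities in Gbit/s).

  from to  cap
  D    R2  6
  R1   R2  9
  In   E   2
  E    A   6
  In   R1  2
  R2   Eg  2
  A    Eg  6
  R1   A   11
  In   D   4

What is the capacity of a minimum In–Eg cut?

6

Augment In→D→R2→Eg: bottleneck 2, flow now 2.
Augment In→R1→A→Eg: bottleneck 2, flow now 4.
Augment In→E→A→Eg: bottleneck 2, flow now 6.
No augmenting path remains; maximum flow = 6.
By max-flow min-cut, the minimum cut capacity equals the max flow.
In the residual graph, reachable from In: {In, D, R2}.
Min-cut edges: In→R1 (2), In→E (2), R2→Eg (2); capacity 2 + 2 + 2 = 6.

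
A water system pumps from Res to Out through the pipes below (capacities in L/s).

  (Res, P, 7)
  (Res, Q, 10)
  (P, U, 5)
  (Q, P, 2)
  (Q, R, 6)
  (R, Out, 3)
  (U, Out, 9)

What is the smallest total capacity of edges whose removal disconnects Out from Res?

Augment Res→P→U→Out: bottleneck 5, flow now 5.
Augment Res→Q→R→Out: bottleneck 3, flow now 8.
No augmenting path remains; maximum flow = 8.
By max-flow min-cut, the minimum cut capacity equals the max flow.
In the residual graph, reachable from Res: {Res, P, Q, R}.
Min-cut edges: P→U (5), R→Out (3); capacity 5 + 3 = 8.

8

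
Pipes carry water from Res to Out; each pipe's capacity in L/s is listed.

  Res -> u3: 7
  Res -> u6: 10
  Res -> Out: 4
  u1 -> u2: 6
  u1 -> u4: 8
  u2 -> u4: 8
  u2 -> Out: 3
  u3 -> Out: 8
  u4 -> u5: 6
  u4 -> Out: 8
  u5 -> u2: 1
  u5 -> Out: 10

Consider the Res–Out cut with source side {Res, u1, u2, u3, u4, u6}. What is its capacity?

29

Edges leaving {Res, u1, u2, u3, u4, u6}: Res→Out (4), u2→Out (3), u3→Out (8), u4→u5 (6), u4→Out (8).
Cut capacity = 4 + 3 + 8 + 6 + 8 = 29.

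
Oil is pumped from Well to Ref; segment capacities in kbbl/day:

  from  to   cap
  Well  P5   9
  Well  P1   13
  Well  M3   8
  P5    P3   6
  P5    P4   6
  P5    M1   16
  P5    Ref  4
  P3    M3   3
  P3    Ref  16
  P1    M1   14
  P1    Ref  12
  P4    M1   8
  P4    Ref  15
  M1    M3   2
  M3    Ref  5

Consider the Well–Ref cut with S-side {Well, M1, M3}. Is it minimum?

No — its capacity is 27, but the minimum cut has capacity 26.

Given cut capacity: 9 + 13 + 5 = 27.
Augment Well→P5→Ref: bottleneck 4, flow now 4.
Augment Well→P1→Ref: bottleneck 12, flow now 16.
Augment Well→M3→Ref: bottleneck 5, flow now 21.
Augment Well→P5→P3→Ref: bottleneck 5, flow now 26.
No augmenting path remains; maximum flow = 26.
In the residual graph, reachable from Well: {Well, P1, M1, M3}.
Min-cut edges: Well→P5 (9), P1→Ref (12), M3→Ref (5); capacity 9 + 12 + 5 = 26.
Cut capacity 27 exceeds the max flow 26, so it is not minimum.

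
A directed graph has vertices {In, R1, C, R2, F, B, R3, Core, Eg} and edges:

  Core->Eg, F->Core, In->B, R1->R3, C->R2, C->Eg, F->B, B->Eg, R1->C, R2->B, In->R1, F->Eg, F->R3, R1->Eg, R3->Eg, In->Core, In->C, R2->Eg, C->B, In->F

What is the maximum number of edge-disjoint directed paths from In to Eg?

5

Assign every edge capacity 1; by Menger, the answer equals the max flow.
Path In→R1→Eg (+1); total 1.
Path In→C→Eg (+1); total 2.
Path In→F→Eg (+1); total 3.
Path In→B→Eg (+1); total 4.
Path In→Core→Eg (+1); total 5.
No residual In→Eg path; max flow = 5.
Certifying cut of size 5: {In→B, In→C, In→Core, In→F, In→R1}.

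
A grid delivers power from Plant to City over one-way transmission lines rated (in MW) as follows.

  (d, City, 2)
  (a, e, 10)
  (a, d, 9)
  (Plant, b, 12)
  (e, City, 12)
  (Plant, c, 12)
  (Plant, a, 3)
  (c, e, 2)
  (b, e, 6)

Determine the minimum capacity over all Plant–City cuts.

Augment Plant→a→d→City: bottleneck 2, flow now 2.
Augment Plant→a→e→City: bottleneck 1, flow now 3.
Augment Plant→b→e→City: bottleneck 6, flow now 9.
Augment Plant→c→e→City: bottleneck 2, flow now 11.
No augmenting path remains; maximum flow = 11.
By max-flow min-cut, the minimum cut capacity equals the max flow.
In the residual graph, reachable from Plant: {Plant, b, c}.
Min-cut edges: Plant→a (3), b→e (6), c→e (2); capacity 3 + 6 + 2 = 11.

11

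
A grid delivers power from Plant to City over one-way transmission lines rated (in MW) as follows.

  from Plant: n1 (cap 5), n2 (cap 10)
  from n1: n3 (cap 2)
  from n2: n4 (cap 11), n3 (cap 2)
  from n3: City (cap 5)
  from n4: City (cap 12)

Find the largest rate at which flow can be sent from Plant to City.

Augment Plant→n1→n3→City: bottleneck 2, flow now 2.
Augment Plant→n2→n3→City: bottleneck 2, flow now 4.
Augment Plant→n2→n4→City: bottleneck 8, flow now 12.
No augmenting path remains; maximum flow = 12.
In the residual graph, reachable from Plant: {Plant, n1}.
Min-cut edges: Plant→n2 (10), n1→n3 (2); capacity 10 + 2 = 12.
This cut is saturated, so no flow can exceed 12.

12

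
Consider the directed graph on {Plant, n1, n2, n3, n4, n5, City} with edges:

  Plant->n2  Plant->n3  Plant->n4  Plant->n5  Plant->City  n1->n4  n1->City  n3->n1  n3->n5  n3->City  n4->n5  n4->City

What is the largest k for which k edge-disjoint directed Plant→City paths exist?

Assign every edge capacity 1; by Menger, the answer equals the max flow.
Path Plant→City (+1); total 1.
Path Plant→n3→City (+1); total 2.
Path Plant→n4→City (+1); total 3.
No residual Plant→City path; max flow = 3.
Certifying cut of size 3: {Plant→City, Plant→n3, Plant→n4}.

3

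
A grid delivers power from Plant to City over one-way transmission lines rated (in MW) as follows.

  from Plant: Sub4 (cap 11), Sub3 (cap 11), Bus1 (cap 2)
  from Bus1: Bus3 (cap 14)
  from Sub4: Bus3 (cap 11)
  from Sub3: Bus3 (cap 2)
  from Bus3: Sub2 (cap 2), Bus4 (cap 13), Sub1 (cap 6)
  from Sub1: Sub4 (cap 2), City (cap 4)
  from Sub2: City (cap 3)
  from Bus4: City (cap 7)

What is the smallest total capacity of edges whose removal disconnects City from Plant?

13

Augment Plant→Bus1→Bus3→Sub1→City: bottleneck 2, flow now 2.
Augment Plant→Sub4→Bus3→Sub1→City: bottleneck 2, flow now 4.
Augment Plant→Sub4→Bus3→Sub2→City: bottleneck 2, flow now 6.
Augment Plant→Sub4→Bus3→Bus4→City: bottleneck 7, flow now 13.
No augmenting path remains; maximum flow = 13.
By max-flow min-cut, the minimum cut capacity equals the max flow.
In the residual graph, reachable from Plant: {Plant, Bus1, Sub4, Sub3, Bus3, Sub1, Bus4}.
Min-cut edges: Bus3→Sub2 (2), Sub1→City (4), Bus4→City (7); capacity 2 + 4 + 7 = 13.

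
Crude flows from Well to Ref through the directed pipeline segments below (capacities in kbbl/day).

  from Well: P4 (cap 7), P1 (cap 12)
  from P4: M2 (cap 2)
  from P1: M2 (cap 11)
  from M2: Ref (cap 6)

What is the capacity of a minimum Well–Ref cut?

6

Augment Well→P4→M2→Ref: bottleneck 2, flow now 2.
Augment Well→P1→M2→Ref: bottleneck 4, flow now 6.
No augmenting path remains; maximum flow = 6.
By max-flow min-cut, the minimum cut capacity equals the max flow.
In the residual graph, reachable from Well: {Well, P4, P1, M2}.
Min-cut edges: M2→Ref (6); capacity 6 = 6.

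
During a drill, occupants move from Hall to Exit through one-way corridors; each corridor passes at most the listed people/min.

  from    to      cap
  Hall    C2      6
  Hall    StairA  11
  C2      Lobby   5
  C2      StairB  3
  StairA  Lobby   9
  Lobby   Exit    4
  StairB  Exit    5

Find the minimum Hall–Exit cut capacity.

7

Augment Hall→C2→Lobby→Exit: bottleneck 4, flow now 4.
Augment Hall→C2→StairB→Exit: bottleneck 2, flow now 6.
Augment Hall→StairA→Lobby→C2→StairB→Exit: bottleneck 1, flow now 7. (uses reverse residual edge)
No augmenting path remains; maximum flow = 7.
By max-flow min-cut, the minimum cut capacity equals the max flow.
In the residual graph, reachable from Hall: {Hall, C2, StairA, Lobby}.
Min-cut edges: C2→StairB (3), Lobby→Exit (4); capacity 3 + 4 = 7.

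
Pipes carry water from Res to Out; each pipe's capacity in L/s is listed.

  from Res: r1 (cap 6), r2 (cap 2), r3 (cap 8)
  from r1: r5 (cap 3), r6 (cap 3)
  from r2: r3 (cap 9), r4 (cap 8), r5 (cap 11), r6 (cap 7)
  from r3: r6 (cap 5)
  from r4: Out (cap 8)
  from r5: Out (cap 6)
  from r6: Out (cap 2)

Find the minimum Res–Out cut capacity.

Augment Res→r1→r5→Out: bottleneck 3, flow now 3.
Augment Res→r1→r6→Out: bottleneck 2, flow now 5.
Augment Res→r2→r4→Out: bottleneck 2, flow now 7.
No augmenting path remains; maximum flow = 7.
By max-flow min-cut, the minimum cut capacity equals the max flow.
In the residual graph, reachable from Res: {Res, r1, r3, r6}.
Min-cut edges: Res→r2 (2), r1→r5 (3), r6→Out (2); capacity 2 + 3 + 2 = 7.

7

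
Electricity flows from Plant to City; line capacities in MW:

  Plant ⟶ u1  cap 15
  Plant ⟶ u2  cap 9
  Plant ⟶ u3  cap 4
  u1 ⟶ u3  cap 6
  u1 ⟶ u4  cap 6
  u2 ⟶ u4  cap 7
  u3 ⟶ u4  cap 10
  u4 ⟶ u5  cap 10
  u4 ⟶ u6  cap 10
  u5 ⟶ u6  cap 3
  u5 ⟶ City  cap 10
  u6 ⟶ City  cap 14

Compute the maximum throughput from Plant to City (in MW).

Augment Plant→u1→u4→u5→City: bottleneck 6, flow now 6.
Augment Plant→u2→u4→u5→City: bottleneck 4, flow now 10.
Augment Plant→u2→u4→u6→City: bottleneck 3, flow now 13.
Augment Plant→u3→u4→u6→City: bottleneck 4, flow now 17.
Augment Plant→u1→u3→u4→u6→City: bottleneck 3, flow now 20.
No augmenting path remains; maximum flow = 20.
In the residual graph, reachable from Plant: {Plant, u1, u2, u3, u4}.
Min-cut edges: u4→u5 (10), u4→u6 (10); capacity 10 + 10 = 20.
This cut is saturated, so no flow can exceed 20.

20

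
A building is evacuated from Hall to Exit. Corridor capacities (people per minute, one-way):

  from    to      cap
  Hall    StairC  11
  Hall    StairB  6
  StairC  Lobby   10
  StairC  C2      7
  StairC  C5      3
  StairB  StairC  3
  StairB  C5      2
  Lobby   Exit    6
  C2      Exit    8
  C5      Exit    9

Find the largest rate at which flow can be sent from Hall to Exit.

Augment Hall→StairC→Lobby→Exit: bottleneck 6, flow now 6.
Augment Hall→StairC→C2→Exit: bottleneck 5, flow now 11.
Augment Hall→StairB→C5→Exit: bottleneck 2, flow now 13.
Augment Hall→StairB→StairC→C2→Exit: bottleneck 2, flow now 15.
Augment Hall→StairB→StairC→C5→Exit: bottleneck 1, flow now 16.
No augmenting path remains; maximum flow = 16.
In the residual graph, reachable from Hall: {Hall, StairB}.
Min-cut edges: Hall→StairC (11), StairB→StairC (3), StairB→C5 (2); capacity 11 + 3 + 2 = 16.
This cut is saturated, so no flow can exceed 16.

16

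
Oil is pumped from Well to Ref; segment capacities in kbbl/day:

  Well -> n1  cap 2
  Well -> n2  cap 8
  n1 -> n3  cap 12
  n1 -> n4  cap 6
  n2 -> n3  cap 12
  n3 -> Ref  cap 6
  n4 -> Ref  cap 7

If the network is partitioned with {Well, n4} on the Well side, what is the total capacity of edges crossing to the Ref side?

Edges leaving {Well, n4}: Well→n1 (2), Well→n2 (8), n4→Ref (7).
Cut capacity = 2 + 8 + 7 = 17.

17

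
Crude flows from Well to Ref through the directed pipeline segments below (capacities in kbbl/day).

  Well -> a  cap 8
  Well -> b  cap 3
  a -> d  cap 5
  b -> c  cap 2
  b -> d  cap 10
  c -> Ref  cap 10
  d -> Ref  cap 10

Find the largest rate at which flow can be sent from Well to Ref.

8

Augment Well→a→d→Ref: bottleneck 5, flow now 5.
Augment Well→b→c→Ref: bottleneck 2, flow now 7.
Augment Well→b→d→Ref: bottleneck 1, flow now 8.
No augmenting path remains; maximum flow = 8.
In the residual graph, reachable from Well: {Well, a}.
Min-cut edges: Well→b (3), a→d (5); capacity 3 + 5 = 8.
This cut is saturated, so no flow can exceed 8.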